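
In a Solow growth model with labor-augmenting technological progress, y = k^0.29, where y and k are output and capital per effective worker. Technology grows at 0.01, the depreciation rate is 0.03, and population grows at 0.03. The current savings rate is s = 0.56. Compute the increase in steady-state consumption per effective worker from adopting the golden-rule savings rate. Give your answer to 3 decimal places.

n + g + δ = 0.03 + 0.01 + 0.03 = 0.07.
Current steady state (s = 0.56): k* = (0.56/0.07)^(1/0.71) ≈ 18.7050, y* = 18.7050^0.29 ≈ 2.3381, c* = (1−0.56)·2.3381 ≈ 1.0288.
At the golden rule the marginal product of capital equals n+g+δ: 0.29·k^(0.29−1) = 0.07. Solving, k_gold = (0.29/0.07)^(1/0.71) ≈ 7.4035.
y_gold = 7.4035^0.29 ≈ 1.7870, c_gold = y_gold − 0.07·k_gold ≈ 1.2688.
Gain: Δc = 1.2688 − 1.0288 ≈ 0.2400.

Δc ≈ 0.240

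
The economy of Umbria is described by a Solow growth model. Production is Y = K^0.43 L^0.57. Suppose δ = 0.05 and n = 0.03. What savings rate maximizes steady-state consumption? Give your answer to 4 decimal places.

Capital per worker breaks even when investment replaces (n + δ)·k; here n + δ = 0.08.
At the golden rule MPK = n+δ, and in any Cobb-Douglas steady state s = (n+δ)·k/y = MPK·k/y = capital's share 0.43.

s_gold = 0.4300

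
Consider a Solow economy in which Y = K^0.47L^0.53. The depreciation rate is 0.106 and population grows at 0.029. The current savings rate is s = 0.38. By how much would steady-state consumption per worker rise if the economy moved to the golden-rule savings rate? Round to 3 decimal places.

Δc ≈ 0.050

n + δ = 0.029 + 0.106 = 0.135.
Current steady state (s = 0.38): k* = (0.38/0.135)^(1/0.53) ≈ 7.0472, y* = 7.0472^0.47 ≈ 2.5036, c* = (1−0.38)·2.5036 ≈ 1.5522.
Maximizing c = f(k) − (n+δ)·k gives f'(k) = n+δ, i.e. 0.47·k^(0.47−1) = 0.135, so k_gold = (0.47/0.135)^(1/0.53) ≈ 10.5244.
y_gold = 10.5244^0.47 ≈ 3.0230, c_gold = y_gold − 0.135·k_gold ≈ 1.6022.
Gain: Δc = 1.6022 − 1.5522 ≈ 0.0499.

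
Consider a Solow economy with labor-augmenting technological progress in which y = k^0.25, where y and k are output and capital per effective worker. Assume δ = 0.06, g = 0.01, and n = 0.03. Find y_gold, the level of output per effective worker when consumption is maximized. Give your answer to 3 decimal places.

y_gold ≈ 1.357

Break-even investment rate: n + g + δ = 0.03 + 0.01 + 0.06 = 0.1.
Maximizing c = f(k) − (n+g+δ)·k gives f'(k) = n+g+δ, i.e. 0.25·k^(0.25−1) = 0.1, so k_gold = (0.25/0.1)^(1/0.75) ≈ 3.3930.
Output: y_gold = k_gold^0.25 = 3.3930^0.25 ≈ 1.3572.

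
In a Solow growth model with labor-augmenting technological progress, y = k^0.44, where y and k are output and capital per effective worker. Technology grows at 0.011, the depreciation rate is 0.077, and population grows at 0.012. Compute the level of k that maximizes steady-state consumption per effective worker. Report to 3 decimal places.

The effective depreciation rate is n + g + δ = 0.012 + 0.011 + 0.077 = 0.1.
Golden rule sets MPK = n+g+δ: 0.44·k^(0.44−1) = 0.1, so k_gold = (0.44/0.1)^(1/0.56) ≈ 14.0936.

k_gold ≈ 14.094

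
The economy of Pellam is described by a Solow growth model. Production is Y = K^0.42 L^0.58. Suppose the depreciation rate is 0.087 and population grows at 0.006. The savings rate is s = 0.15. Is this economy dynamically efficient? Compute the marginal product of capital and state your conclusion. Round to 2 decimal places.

dynamically efficient; MPK ≈ 0.26

Break-even investment rate: n + δ = 0.006 + 0.087 = 0.093.
Steady-state k*: s·k^0.42 = 0.093·k gives k* = (0.15/0.093)^(1/0.58) ≈ 2.2801.
MPK = 0.42·2.2801^(-0.58) ≈ 0.2604.
MPK > n+δ = 0.093, so the economy is dynamically efficient (under-saving).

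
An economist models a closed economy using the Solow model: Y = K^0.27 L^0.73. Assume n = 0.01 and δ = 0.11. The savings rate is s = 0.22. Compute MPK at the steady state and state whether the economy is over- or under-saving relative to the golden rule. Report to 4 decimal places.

Break-even investment rate: n + δ = 0.01 + 0.11 = 0.12.
Steady-state k*: s·k^0.27 = 0.12·k gives k* = (0.22/0.12)^(1/0.73) ≈ 2.2941.
MPK = 0.27·2.2941^(-0.73) ≈ 0.1473.
MPK > n+δ = 0.12, so the economy is dynamically efficient (under-saving).

under-saving; MPK ≈ 0.1473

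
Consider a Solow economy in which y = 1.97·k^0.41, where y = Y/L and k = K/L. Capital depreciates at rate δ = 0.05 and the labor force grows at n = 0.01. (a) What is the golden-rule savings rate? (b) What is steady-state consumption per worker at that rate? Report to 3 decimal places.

(a) s_gold = 0.410; (b) c_gold ≈ 7.079

The effective depreciation rate is n + δ = 0.01 + 0.05 = 0.06.
For Cobb-Douglas, s_gold equals capital's share: s_gold = 0.41.
Setting f'(k) = n+δ gives 0.41·1.97·k^(0.41−1) = 0.06, hence k_gold = (0.41·1.97/0.06)^(1/0.59) ≈ 81.9836.
y_gold = 1.97·81.9836^0.41 ≈ 11.9976; c_gold = (1−0.41)·y_gold ≈ 7.0786.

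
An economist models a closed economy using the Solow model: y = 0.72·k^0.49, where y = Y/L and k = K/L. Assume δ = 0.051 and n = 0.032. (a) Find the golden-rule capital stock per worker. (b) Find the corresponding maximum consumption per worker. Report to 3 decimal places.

The effective depreciation rate is n + δ = 0.032 + 0.051 = 0.083.
Golden rule sets MPK = n+δ: 0.49·0.72·k^(0.49−1) = 0.083, so k_gold = (0.49·0.72/0.083)^(1/0.51) ≈ 17.0709.
y_gold = 0.72·17.0709^0.49 ≈ 2.8916; c_gold = y_gold − 0.083·k_gold ≈ 1.4747.

(a) k_gold ≈ 17.071; (b) c_gold ≈ 1.475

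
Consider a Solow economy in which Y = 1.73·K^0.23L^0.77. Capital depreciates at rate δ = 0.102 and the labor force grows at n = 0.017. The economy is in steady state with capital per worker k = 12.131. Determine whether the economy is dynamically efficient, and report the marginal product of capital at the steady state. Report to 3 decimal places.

The effective depreciation rate is n + δ = 0.017 + 0.102 = 0.119.
MPK = 0.23·1.73·k^(0.23−1) = 0.23·1.73·12.131^(-0.77) ≈ 0.0582.
MPK < 0.119, so the economy is dynamically inefficient (over-saving).

dynamically inefficient; MPK ≈ 0.058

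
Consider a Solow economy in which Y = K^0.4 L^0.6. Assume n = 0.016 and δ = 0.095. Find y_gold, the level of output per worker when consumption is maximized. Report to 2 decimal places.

n + δ = 0.016 + 0.095 = 0.111.
Golden rule sets MPK = n+δ: 0.4·k^(0.4−1) = 0.111, so k_gold = (0.4/0.111)^(1/0.6) ≈ 8.4702.
Output: y_gold = k_gold^0.4 = 8.4702^0.4 ≈ 2.3505.

y_gold ≈ 2.35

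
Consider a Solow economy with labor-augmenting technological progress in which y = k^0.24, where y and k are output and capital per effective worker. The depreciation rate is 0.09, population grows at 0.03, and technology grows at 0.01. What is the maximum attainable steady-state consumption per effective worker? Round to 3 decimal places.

n + g + δ = 0.03 + 0.01 + 0.09 = 0.13.
Golden rule sets MPK = n+g+δ: 0.24·k^(0.24−1) = 0.13, so k_gold = (0.24/0.13)^(1/0.76) ≈ 2.2405.
y_gold = 2.2405^0.24 ≈ 1.2136.
c_gold = y_gold − (n+g+δ)·k_gold = 1.2136 − 0.13·2.2405 ≈ 0.9224.

c_gold ≈ 0.922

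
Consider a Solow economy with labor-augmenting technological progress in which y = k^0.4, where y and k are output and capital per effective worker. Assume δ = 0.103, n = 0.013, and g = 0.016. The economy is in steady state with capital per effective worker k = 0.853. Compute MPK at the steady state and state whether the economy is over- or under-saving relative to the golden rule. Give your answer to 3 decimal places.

Capital per effective worker breaks even when investment replaces (n + g + δ)·k; here n + g + δ = 0.132.
MPK = 0.4·k^(0.4−1) = 0.4·0.853^(-0.6) ≈ 0.4400.
MPK > 0.132, so the economy is dynamically efficient (under-saving).

under-saving; MPK ≈ 0.440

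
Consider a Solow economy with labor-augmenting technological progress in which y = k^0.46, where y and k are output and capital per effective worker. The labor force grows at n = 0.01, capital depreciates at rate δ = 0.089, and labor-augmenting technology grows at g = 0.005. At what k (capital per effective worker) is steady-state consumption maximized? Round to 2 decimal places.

k_gold ≈ 15.70

n + g + δ = 0.01 + 0.005 + 0.089 = 0.104.
Maximizing c = f(k) − (n+g+δ)·k gives f'(k) = n+g+δ, i.e. 0.46·k^(0.46−1) = 0.104, so k_gold = (0.46/0.104)^(1/0.54) ≈ 15.6959.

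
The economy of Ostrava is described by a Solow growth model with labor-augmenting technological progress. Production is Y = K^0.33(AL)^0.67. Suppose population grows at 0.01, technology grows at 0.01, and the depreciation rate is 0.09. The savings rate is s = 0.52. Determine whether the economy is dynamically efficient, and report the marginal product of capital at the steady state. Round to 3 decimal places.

Break-even investment rate: n + g + δ = 0.01 + 0.01 + 0.09 = 0.11.
Steady-state k*: s·k^0.33 = 0.11·k gives k* = (0.52/0.11)^(1/0.67) ≈ 10.1597.
MPK = 0.33·10.1597^(-0.67) ≈ 0.0698.
MPK < n+g+δ = 0.11, so the economy is dynamically inefficient (over-saving).

dynamically inefficient; MPK ≈ 0.070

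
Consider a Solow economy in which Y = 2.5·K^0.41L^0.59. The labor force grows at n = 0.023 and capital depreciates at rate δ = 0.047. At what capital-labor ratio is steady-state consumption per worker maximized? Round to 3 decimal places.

k_gold ≈ 94.545

n + δ = 0.023 + 0.047 = 0.07.
Golden rule sets MPK = n+δ: 0.41·2.5·k^(0.41−1) = 0.07, so k_gold = (0.41·2.5/0.07)^(1/0.59) ≈ 94.5447.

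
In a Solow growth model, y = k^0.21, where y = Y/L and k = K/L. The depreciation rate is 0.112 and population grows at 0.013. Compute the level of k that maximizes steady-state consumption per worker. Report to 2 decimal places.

k_gold ≈ 1.93

n + δ = 0.013 + 0.112 = 0.125.
Golden rule sets MPK = n+δ: 0.21·k^(0.21−1) = 0.125, so k_gold = (0.21/0.125)^(1/0.79) ≈ 1.9284.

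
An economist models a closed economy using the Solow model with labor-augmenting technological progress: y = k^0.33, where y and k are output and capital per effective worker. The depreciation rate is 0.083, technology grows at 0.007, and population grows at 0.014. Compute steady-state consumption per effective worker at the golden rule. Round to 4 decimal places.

The effective depreciation rate is n + g + δ = 0.014 + 0.007 + 0.083 = 0.104.
Golden rule sets MPK = n+g+δ: 0.33·k^(0.33−1) = 0.104, so k_gold = (0.33/0.104)^(1/0.67) ≈ 5.6037.
y_gold = 5.6037^0.33 ≈ 1.7660.
c_gold = y_gold − (n+g+δ)·k_gold = 1.7660 − 0.104·5.6037 ≈ 1.1832.

c_gold ≈ 1.1832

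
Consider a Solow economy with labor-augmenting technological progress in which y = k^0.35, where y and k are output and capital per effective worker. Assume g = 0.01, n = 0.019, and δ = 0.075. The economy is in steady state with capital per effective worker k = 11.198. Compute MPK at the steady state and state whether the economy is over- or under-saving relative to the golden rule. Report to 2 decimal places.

n + g + δ = 0.019 + 0.01 + 0.075 = 0.104.
MPK = 0.35·k^(0.35−1) = 0.35·11.198^(-0.65) ≈ 0.0728.
MPK < 0.104, so the economy is dynamically inefficient (over-saving).

over-saving; MPK ≈ 0.07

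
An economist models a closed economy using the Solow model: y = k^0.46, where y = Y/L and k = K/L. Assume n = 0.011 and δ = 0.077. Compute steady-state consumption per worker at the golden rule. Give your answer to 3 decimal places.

Capital per worker breaks even when investment replaces (n + δ)·k; here n + δ = 0.088.
At the golden rule the marginal product of capital equals n+δ: 0.46·k^(0.46−1) = 0.088. Solving, k_gold = (0.46/0.088)^(1/0.54) ≈ 21.3865.
y_gold = 21.3865^0.46 ≈ 4.0913.
c_gold = y_gold − (n+δ)·k_gold = 4.0913 − 0.088·21.3865 ≈ 2.2093.

c_gold ≈ 2.209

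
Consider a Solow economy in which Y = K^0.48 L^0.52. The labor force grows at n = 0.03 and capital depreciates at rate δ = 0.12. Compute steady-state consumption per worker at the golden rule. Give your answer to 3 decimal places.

Capital per worker breaks even when investment replaces (n + δ)·k; here n + δ = 0.15.
Maximizing c = f(k) − (n+δ)·k gives f'(k) = n+δ, i.e. 0.48·k^(0.48−1) = 0.15, so k_gold = (0.48/0.15)^(1/0.52) ≈ 9.3636.
y_gold = 9.3636^0.48 ≈ 2.9261.
c_gold = y_gold − (n+δ)·k_gold = 2.9261 − 0.15·9.3636 ≈ 1.5216.

c_gold ≈ 1.522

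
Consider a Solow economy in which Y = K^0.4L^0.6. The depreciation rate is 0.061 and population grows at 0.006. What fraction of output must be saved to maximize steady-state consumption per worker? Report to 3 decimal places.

n + δ = 0.006 + 0.061 = 0.067.
At the golden rule MPK = n+δ, and in any Cobb-Douglas steady state s = (n+δ)·k/y = MPK·k/y = capital's share 0.4.

s_gold = 0.400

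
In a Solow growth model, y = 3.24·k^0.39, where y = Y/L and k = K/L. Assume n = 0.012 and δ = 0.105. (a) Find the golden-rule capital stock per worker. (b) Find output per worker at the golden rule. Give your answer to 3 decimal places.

Capital per worker breaks even when investment replaces (n + δ)·k; here n + δ = 0.117.
Setting f'(k) = n+δ gives 0.39·3.24·k^(0.39−1) = 0.117, hence k_gold = (0.39·3.24/0.117)^(1/0.61) ≈ 49.4467.
y_gold = 3.24·49.4467^0.39 ≈ 14.8340.

(a) k_gold ≈ 49.447; (b) y_gold ≈ 14.834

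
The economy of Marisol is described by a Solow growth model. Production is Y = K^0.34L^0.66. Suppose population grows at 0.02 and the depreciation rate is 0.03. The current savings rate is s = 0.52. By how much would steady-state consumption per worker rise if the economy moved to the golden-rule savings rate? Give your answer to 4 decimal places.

Δc ≈ 0.1679

Capital per worker breaks even when investment replaces (n + δ)·k; here n + δ = 0.05.
Current steady state (s = 0.52): k* = (0.52/0.05)^(1/0.66) ≈ 34.7504, y* = 34.7504^0.34 ≈ 3.3414, c* = (1−0.52)·3.3414 ≈ 1.6039.
At the golden rule the marginal product of capital equals n+δ: 0.34·k^(0.34−1) = 0.05. Solving, k_gold = (0.34/0.05)^(1/0.66) ≈ 18.2548.
y_gold = 18.2548^0.34 ≈ 2.6845, c_gold = y_gold − 0.05·k_gold ≈ 1.7718.
Gain: Δc = 1.7718 − 1.6039 ≈ 0.1679.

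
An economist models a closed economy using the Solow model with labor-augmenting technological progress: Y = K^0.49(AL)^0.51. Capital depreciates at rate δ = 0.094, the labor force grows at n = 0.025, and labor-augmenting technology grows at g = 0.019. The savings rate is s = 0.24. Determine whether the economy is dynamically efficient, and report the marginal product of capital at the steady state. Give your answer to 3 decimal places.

Break-even investment rate: n + g + δ = 0.025 + 0.019 + 0.094 = 0.138.
Steady-state k*: s·k^0.49 = 0.138·k gives k* = (0.24/0.138)^(1/0.51) ≈ 2.9596.
MPK = 0.49·2.9596^(-0.51) ≈ 0.2818.
MPK > n+g+δ = 0.138, so the economy is dynamically efficient (under-saving).

dynamically efficient; MPK ≈ 0.282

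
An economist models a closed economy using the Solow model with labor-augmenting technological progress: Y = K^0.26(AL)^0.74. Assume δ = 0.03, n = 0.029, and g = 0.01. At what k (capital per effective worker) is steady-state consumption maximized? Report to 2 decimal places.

k_gold ≈ 6.01

The effective depreciation rate is n + g + δ = 0.029 + 0.01 + 0.03 = 0.069.
At the golden rule the marginal product of capital equals n+g+δ: 0.26·k^(0.26−1) = 0.069. Solving, k_gold = (0.26/0.069)^(1/0.74) ≈ 6.0055.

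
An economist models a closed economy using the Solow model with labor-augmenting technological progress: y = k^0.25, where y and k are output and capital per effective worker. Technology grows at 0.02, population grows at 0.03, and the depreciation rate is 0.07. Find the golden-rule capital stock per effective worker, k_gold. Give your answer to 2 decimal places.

n + g + δ = 0.03 + 0.02 + 0.07 = 0.12.
Golden rule sets MPK = n+g+δ: 0.25·k^(0.25−1) = 0.12, so k_gold = (0.25/0.12)^(1/0.75) ≈ 2.6608.

k_gold ≈ 2.66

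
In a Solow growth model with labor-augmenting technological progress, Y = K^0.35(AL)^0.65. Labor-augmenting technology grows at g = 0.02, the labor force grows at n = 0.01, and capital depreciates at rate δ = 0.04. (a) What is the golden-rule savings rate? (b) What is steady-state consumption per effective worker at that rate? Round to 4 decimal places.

Break-even investment rate: n + g + δ = 0.01 + 0.02 + 0.04 = 0.07.
For Cobb-Douglas, s_gold equals capital's share: s_gold = 0.35.
Golden rule sets MPK = n+g+δ: 0.35·k^(0.35−1) = 0.07, so k_gold = (0.35/0.07)^(1/0.65) ≈ 11.8943.
y_gold = 11.8943^0.35 ≈ 2.3789; c_gold = (1−0.35)·y_gold ≈ 1.5463.

(a) s_gold = 0.3500; (b) c_gold ≈ 1.5463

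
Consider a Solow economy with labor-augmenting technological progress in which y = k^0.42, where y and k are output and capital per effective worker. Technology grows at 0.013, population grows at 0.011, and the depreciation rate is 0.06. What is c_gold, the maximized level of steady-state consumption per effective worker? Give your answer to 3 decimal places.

n + g + δ = 0.011 + 0.013 + 0.06 = 0.084.
Golden rule sets MPK = n+g+δ: 0.42·k^(0.42−1) = 0.084, so k_gold = (0.42/0.084)^(1/0.58) ≈ 16.0369.
y_gold = 16.0369^0.42 ≈ 3.2074.
c_gold = y_gold − (n+g+δ)·k_gold = 3.2074 − 0.084·16.0369 ≈ 1.8603.

c_gold ≈ 1.860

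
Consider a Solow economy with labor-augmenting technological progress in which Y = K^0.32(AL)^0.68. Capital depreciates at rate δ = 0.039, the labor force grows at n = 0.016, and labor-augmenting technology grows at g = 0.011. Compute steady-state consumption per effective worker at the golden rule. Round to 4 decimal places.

Capital per effective worker breaks even when investment replaces (n + g + δ)·k; here n + g + δ = 0.066.
Maximizing c = f(k) − (n+g+δ)·k gives f'(k) = n+g+δ, i.e. 0.32·k^(0.32−1) = 0.066, so k_gold = (0.32/0.066)^(1/0.68) ≈ 10.1916.
y_gold = 10.1916^0.32 ≈ 2.1020.
c_gold = y_gold − (n+g+δ)·k_gold = 2.1020 − 0.066·10.1916 ≈ 1.4294.

c_gold ≈ 1.4294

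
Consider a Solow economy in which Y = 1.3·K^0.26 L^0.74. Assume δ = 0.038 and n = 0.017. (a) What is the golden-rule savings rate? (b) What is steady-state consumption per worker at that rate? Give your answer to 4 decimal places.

(a) s_gold = 0.2600; (b) c_gold ≈ 1.8207

The effective depreciation rate is n + δ = 0.017 + 0.038 = 0.055.
For Cobb-Douglas, s_gold equals capital's share: s_gold = 0.26.
Golden rule sets MPK = n+δ: 0.26·1.3·k^(0.26−1) = 0.055, so k_gold = (0.26·1.3/0.055)^(1/0.74) ≈ 11.6309.
y_gold = 1.3·11.6309^0.26 ≈ 2.4604; c_gold = (1−0.26)·y_gold ≈ 1.8207.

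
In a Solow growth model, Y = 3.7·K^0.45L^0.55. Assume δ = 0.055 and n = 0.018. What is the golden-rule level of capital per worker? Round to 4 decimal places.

The effective depreciation rate is n + δ = 0.018 + 0.055 = 0.073.
Golden rule sets MPK = n+δ: 0.45·3.7·k^(0.45−1) = 0.073, so k_gold = (0.45·3.7/0.073)^(1/0.55) ≈ 294.6165.

k_gold ≈ 294.6165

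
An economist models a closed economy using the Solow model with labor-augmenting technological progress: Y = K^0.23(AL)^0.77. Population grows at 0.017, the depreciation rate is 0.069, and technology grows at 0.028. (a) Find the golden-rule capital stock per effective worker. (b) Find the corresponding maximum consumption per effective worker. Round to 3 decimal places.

The effective depreciation rate is n + g + δ = 0.017 + 0.028 + 0.069 = 0.114.
Maximizing c = f(k) − (n+g+δ)·k gives f'(k) = n+g+δ, i.e. 0.23·k^(0.23−1) = 0.114, so k_gold = (0.23/0.114)^(1/0.77) ≈ 2.4881.
y_gold = 2.4881^0.23 ≈ 1.2332; c_gold = y_gold − 0.114·k_gold ≈ 0.9496.

(a) k_gold ≈ 2.488; (b) c_gold ≈ 0.950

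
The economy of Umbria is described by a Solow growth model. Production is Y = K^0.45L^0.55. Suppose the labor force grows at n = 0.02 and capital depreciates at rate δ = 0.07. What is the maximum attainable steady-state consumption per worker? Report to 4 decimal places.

c_gold ≈ 2.0523

The effective depreciation rate is n + δ = 0.02 + 0.07 = 0.09.
At the golden rule the marginal product of capital equals n+δ: 0.45·k^(0.45−1) = 0.09. Solving, k_gold = (0.45/0.09)^(1/0.55) ≈ 18.6575.
y_gold = 18.6575^0.45 ≈ 3.7315.
c_gold = y_gold − (n+δ)·k_gold = 3.7315 − 0.09·18.6575 ≈ 2.0523.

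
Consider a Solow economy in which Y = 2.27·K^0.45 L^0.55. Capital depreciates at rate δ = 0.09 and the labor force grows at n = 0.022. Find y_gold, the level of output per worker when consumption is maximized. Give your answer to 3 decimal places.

y_gold ≈ 13.852

n + δ = 0.022 + 0.09 = 0.112.
Golden rule sets MPK = n+δ: 0.45·2.27·k^(0.45−1) = 0.112, so k_gold = (0.45·2.27/0.112)^(1/0.55) ≈ 55.6534.
Output: y_gold = 2.27·k_gold^0.45 = 2.27·55.6534^0.45 ≈ 13.8515.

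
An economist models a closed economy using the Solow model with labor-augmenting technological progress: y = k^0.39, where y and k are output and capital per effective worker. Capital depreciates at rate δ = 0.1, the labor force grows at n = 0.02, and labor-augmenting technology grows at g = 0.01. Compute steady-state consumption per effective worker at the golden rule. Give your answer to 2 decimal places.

Break-even investment rate: n + g + δ = 0.02 + 0.01 + 0.1 = 0.13.
Golden rule sets MPK = n+g+δ: 0.39·k^(0.39−1) = 0.13, so k_gold = (0.39/0.13)^(1/0.61) ≈ 6.0557.
y_gold = 6.0557^0.39 ≈ 2.0186.
c_gold = y_gold − (n+g+δ)·k_gold = 2.0186 − 0.13·6.0557 ≈ 1.2313.

c_gold ≈ 1.23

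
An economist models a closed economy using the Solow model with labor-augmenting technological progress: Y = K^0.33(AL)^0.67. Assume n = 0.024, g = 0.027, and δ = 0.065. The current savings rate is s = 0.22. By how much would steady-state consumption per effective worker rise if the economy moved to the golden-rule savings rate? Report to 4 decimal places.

n + g + δ = 0.024 + 0.027 + 0.065 = 0.116.
Current steady state (s = 0.22): k* = (0.22/0.116)^(1/0.67) ≈ 2.5994, y* = 2.5994^0.33 ≈ 1.3706, c* = (1−0.22)·1.3706 ≈ 1.0691.
Setting f'(k) = n+g+δ gives 0.33·k^(0.33−1) = 0.116, hence k_gold = (0.33/0.116)^(1/0.67) ≈ 4.7610.
y_gold = 4.7610^0.33 ≈ 1.6736, c_gold = y_gold − 0.116·k_gold ≈ 1.1213.
Gain: Δc = 1.1213 − 1.0691 ≈ 0.0522.

Δc ≈ 0.0522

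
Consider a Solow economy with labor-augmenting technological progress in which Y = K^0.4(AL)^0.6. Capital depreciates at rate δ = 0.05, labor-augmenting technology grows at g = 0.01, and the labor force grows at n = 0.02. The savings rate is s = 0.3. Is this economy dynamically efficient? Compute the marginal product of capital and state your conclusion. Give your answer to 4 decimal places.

dynamically efficient; MPK ≈ 0.1067

n + g + δ = 0.02 + 0.01 + 0.05 = 0.08.
Steady-state k*: s·k^0.4 = 0.08·k gives k* = (0.3/0.08)^(1/0.6) ≈ 9.0515.
MPK = 0.4·9.0515^(-0.6) ≈ 0.1067.
MPK > n+g+δ = 0.08, so the economy is dynamically efficient (under-saving).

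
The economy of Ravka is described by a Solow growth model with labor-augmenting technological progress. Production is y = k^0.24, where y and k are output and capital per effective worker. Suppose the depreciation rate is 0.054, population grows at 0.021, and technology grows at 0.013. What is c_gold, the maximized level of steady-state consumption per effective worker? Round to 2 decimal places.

c_gold ≈ 1.04

Break-even investment rate: n + g + δ = 0.021 + 0.013 + 0.054 = 0.088.
At the golden rule the marginal product of capital equals n+g+δ: 0.24·k^(0.24−1) = 0.088. Solving, k_gold = (0.24/0.088)^(1/0.76) ≈ 3.7439.
y_gold = 3.7439^0.24 ≈ 1.3728.
c_gold = y_gold − (n+g+δ)·k_gold = 1.3728 − 0.088·3.7439 ≈ 1.0433.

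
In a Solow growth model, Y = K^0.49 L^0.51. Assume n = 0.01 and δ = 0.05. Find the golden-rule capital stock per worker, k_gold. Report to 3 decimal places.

k_gold ≈ 61.422

Break-even investment rate: n + δ = 0.01 + 0.05 = 0.06.
Golden rule sets MPK = n+δ: 0.49·k^(0.49−1) = 0.06, so k_gold = (0.49/0.06)^(1/0.51) ≈ 61.4219.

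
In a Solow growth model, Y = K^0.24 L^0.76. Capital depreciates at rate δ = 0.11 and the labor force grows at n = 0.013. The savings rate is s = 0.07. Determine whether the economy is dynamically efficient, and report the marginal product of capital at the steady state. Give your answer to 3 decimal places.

dynamically efficient; MPK ≈ 0.422

n + δ = 0.013 + 0.11 = 0.123.
Steady-state k*: s·k^0.24 = 0.123·k gives k* = (0.07/0.123)^(1/0.76) ≈ 0.4763.
MPK = 0.24·0.4763^(-0.76) ≈ 0.4217.
MPK > n+δ = 0.123, so the economy is dynamically efficient (under-saving).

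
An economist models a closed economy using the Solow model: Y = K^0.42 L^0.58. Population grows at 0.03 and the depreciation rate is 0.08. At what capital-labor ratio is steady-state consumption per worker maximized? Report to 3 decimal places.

Break-even investment rate: n + δ = 0.03 + 0.08 = 0.11.
At the golden rule the marginal product of capital equals n+δ: 0.42·k^(0.42−1) = 0.11. Solving, k_gold = (0.42/0.11)^(1/0.58) ≈ 10.0740.

k_gold ≈ 10.074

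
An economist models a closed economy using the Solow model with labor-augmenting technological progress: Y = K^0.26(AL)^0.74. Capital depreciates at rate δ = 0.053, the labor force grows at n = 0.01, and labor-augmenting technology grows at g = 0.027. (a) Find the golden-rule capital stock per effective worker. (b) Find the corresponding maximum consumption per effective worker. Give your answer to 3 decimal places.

n + g + δ = 0.01 + 0.027 + 0.053 = 0.09.
Golden rule sets MPK = n+g+δ: 0.26·k^(0.26−1) = 0.09, so k_gold = (0.26/0.09)^(1/0.74) ≈ 4.1938.
y_gold = 4.1938^0.26 ≈ 1.4517; c_gold = y_gold − 0.09·k_gold ≈ 1.0743.

(a) k_gold ≈ 4.194; (b) c_gold ≈ 1.074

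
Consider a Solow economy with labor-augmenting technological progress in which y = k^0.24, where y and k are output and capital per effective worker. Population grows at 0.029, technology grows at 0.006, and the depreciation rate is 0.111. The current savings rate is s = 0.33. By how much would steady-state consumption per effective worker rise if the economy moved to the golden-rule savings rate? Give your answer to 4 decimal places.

Δc ≈ 0.0224

Capital per effective worker breaks even when investment replaces (n + g + δ)·k; here n + g + δ = 0.146.
Current steady state (s = 0.33): k* = (0.33/0.146)^(1/0.76) ≈ 2.9242, y* = 2.9242^0.24 ≈ 1.2937, c* = (1−0.33)·1.2937 ≈ 0.8668.
Maximizing c = f(k) − (n+g+δ)·k gives f'(k) = n+g+δ, i.e. 0.24·k^(0.24−1) = 0.146, so k_gold = (0.24/0.146)^(1/0.76) ≈ 1.9232.
y_gold = 1.9232^0.24 ≈ 1.1699, c_gold = y_gold − 0.146·k_gold ≈ 0.8892.
Gain: Δc = 0.8892 − 0.8668 ≈ 0.0224.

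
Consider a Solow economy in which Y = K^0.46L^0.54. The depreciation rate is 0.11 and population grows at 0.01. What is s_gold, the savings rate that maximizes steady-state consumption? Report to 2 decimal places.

s_gold = 0.46

Break-even investment rate: n + δ = 0.01 + 0.11 = 0.12.
At the golden rule MPK = n+δ, and in any Cobb-Douglas steady state s = (n+δ)·k/y = MPK·k/y = capital's share 0.46.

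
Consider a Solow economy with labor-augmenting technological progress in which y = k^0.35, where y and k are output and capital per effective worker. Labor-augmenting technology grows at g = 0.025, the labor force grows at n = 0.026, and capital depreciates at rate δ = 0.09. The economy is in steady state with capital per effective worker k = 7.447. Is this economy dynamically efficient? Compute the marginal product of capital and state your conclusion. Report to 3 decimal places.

dynamically inefficient; MPK ≈ 0.095

The effective depreciation rate is n + g + δ = 0.026 + 0.025 + 0.09 = 0.141.
MPK = 0.35·k^(0.35−1) = 0.35·7.447^(-0.65) ≈ 0.0949.
MPK < 0.141, so the economy is dynamically inefficient (over-saving).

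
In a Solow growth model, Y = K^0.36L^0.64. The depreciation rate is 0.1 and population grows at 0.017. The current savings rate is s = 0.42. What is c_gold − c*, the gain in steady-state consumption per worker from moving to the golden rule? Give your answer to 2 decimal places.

Capital per worker breaks even when investment replaces (n + δ)·k; here n + δ = 0.117.
Current steady state (s = 0.42): k* = (0.42/0.117)^(1/0.64) ≈ 7.3669, y* = 7.3669^0.36 ≈ 2.0522, c* = (1−0.42)·2.0522 ≈ 1.1903.
Golden rule sets MPK = n+δ: 0.36·k^(0.36−1) = 0.117, so k_gold = (0.36/0.117)^(1/0.64) ≈ 5.7900.
y_gold = 5.7900^0.36 ≈ 1.8818, c_gold = y_gold − 0.117·k_gold ≈ 1.2043.
Gain: Δc = 1.2043 − 1.1903 ≈ 0.0140.

Δc ≈ 0.01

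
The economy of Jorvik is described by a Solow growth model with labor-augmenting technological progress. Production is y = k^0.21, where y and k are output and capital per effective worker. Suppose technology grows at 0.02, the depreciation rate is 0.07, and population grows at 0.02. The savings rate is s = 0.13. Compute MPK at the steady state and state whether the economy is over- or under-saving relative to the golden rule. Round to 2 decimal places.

under-saving; MPK ≈ 0.18

The effective depreciation rate is n + g + δ = 0.02 + 0.02 + 0.07 = 0.11.
Steady-state k*: s·k^0.21 = 0.11·k gives k* = (0.13/0.11)^(1/0.79) ≈ 1.2355.
MPK = 0.21·1.2355^(-0.79) ≈ 0.1777.
MPK > n+g+δ = 0.11, so the economy is dynamically efficient (under-saving).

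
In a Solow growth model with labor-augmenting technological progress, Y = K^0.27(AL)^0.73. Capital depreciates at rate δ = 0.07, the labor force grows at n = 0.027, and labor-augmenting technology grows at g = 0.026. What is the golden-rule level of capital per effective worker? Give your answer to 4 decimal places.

The effective depreciation rate is n + g + δ = 0.027 + 0.026 + 0.07 = 0.123.
Golden rule sets MPK = n+g+δ: 0.27·k^(0.27−1) = 0.123, so k_gold = (0.27/0.123)^(1/0.73) ≈ 2.9360.

k_gold ≈ 2.9360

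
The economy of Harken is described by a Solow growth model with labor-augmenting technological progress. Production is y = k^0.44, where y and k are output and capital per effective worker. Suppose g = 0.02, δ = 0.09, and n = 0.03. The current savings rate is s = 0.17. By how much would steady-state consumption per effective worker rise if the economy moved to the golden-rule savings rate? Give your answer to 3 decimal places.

Δc ≈ 0.410

Break-even investment rate: n + g + δ = 0.03 + 0.02 + 0.09 = 0.14.
Current steady state (s = 0.17): k* = (0.17/0.14)^(1/0.56) ≈ 1.4144, y* = 1.4144^0.44 ≈ 1.1648, c* = (1−0.17)·1.1648 ≈ 0.9668.
Setting f'(k) = n+g+δ gives 0.44·k^(0.44−1) = 0.14, hence k_gold = (0.44/0.14)^(1/0.56) ≈ 7.7282.
y_gold = 7.7282^0.44 ≈ 2.4590, c_gold = y_gold − 0.14·k_gold ≈ 1.3770.
Gain: Δc = 1.3770 − 0.9668 ≈ 0.4102.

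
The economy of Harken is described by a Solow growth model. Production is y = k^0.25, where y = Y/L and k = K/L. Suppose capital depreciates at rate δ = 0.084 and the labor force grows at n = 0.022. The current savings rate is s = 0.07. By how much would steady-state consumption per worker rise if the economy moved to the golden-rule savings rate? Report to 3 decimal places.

The effective depreciation rate is n + δ = 0.022 + 0.084 = 0.106.
Current steady state (s = 0.07): k* = (0.07/0.106)^(1/0.75) ≈ 0.5751, y* = 0.5751^0.25 ≈ 0.8708, c* = (1−0.07)·0.8708 ≈ 0.8099.
Maximizing c = f(k) − (n+δ)·k gives f'(k) = n+δ, i.e. 0.25·k^(0.25−1) = 0.106, so k_gold = (0.25/0.106)^(1/0.75) ≈ 3.1394.
y_gold = 3.1394^0.25 ≈ 1.3311, c_gold = y_gold − 0.106·k_gold ≈ 0.9983.
Gain: Δc = 0.9983 − 0.8099 ≈ 0.1885.

Δc ≈ 0.188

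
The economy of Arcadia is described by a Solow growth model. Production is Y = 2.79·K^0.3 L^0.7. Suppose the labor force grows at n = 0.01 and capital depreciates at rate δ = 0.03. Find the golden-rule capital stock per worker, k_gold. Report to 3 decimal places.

Break-even investment rate: n + δ = 0.01 + 0.03 = 0.04.
Maximizing c = f(k) − (n+δ)·k gives f'(k) = n+δ, i.e. 0.3·2.79·k^(0.3−1) = 0.04, so k_gold = (0.3·2.79/0.04)^(1/0.7) ≈ 77.0309.

k_gold ≈ 77.031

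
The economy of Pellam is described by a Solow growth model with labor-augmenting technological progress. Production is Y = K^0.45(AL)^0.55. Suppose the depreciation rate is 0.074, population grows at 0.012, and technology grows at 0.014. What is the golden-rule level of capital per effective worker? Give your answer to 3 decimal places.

k_gold ≈ 15.405

The effective depreciation rate is n + g + δ = 0.012 + 0.014 + 0.074 = 0.1.
Maximizing c = f(k) − (n+g+δ)·k gives f'(k) = n+g+δ, i.e. 0.45·k^(0.45−1) = 0.1, so k_gold = (0.45/0.1)^(1/0.55) ≈ 15.4049.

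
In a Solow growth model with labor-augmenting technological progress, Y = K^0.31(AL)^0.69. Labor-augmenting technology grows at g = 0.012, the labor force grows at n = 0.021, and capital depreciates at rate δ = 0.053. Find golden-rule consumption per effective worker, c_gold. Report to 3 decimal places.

c_gold ≈ 1.228

n + g + δ = 0.021 + 0.012 + 0.053 = 0.086.
Maximizing c = f(k) − (n+g+δ)·k gives f'(k) = n+g+δ, i.e. 0.31·k^(0.31−1) = 0.086, so k_gold = (0.31/0.086)^(1/0.69) ≈ 6.4128.
y_gold = 6.4128^0.31 ≈ 1.7790.
c_gold = y_gold − (n+g+δ)·k_gold = 1.7790 − 0.086·6.4128 ≈ 1.2275.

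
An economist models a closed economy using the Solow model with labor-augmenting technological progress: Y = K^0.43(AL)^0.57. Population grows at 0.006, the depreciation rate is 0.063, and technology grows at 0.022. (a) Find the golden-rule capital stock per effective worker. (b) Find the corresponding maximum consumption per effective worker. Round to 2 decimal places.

n + g + δ = 0.006 + 0.022 + 0.063 = 0.091.
Golden rule sets MPK = n+g+δ: 0.43·k^(0.43−1) = 0.091, so k_gold = (0.43/0.091)^(1/0.57) ≈ 15.2477.
y_gold = 15.2477^0.43 ≈ 3.2268; c_gold = y_gold − 0.091·k_gold ≈ 1.8393.

(a) k_gold ≈ 15.25; (b) c_gold ≈ 1.84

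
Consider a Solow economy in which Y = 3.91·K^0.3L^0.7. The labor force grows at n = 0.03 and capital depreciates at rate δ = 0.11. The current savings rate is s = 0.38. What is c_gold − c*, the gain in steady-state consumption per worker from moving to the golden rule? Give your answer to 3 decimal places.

Capital per worker breaks even when investment replaces (n + δ)·k; here n + δ = 0.14.
Current steady state (s = 0.38): k* = (0.38·3.91/0.14)^(1/0.7) ≈ 29.2062, y* = 3.91·29.2062^0.3 ≈ 10.7602, c* = (1−0.38)·10.7602 ≈ 6.6713.
Setting f'(k) = n+δ gives 0.3·3.91·k^(0.3−1) = 0.14, hence k_gold = (0.3·3.91/0.14)^(1/0.7) ≈ 20.8360.
y_gold = 3.91·20.8360^0.3 ≈ 9.7235, c_gold = y_gold − 0.14·k_gold ≈ 6.8064.
Gain: Δc = 6.8064 − 6.6713 ≈ 0.1351.

Δc ≈ 0.135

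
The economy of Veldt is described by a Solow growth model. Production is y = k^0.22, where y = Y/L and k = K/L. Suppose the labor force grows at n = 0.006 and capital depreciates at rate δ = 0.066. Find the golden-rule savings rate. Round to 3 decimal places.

Capital per worker breaks even when investment replaces (n + δ)·k; here n + δ = 0.072.
At the golden rule MPK = n+δ, and in any Cobb-Douglas steady state s = (n+δ)·k/y = MPK·k/y = capital's share 0.22.

s_gold = 0.220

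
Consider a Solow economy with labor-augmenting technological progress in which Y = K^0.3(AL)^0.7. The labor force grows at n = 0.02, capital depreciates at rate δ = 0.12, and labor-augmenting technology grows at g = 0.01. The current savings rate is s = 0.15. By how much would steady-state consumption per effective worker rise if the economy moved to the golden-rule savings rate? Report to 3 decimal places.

Capital per effective worker breaks even when investment replaces (n + g + δ)·k; here n + g + δ = 0.15.
Current steady state (s = 0.15): k* = (0.15/0.15)^(1/0.7) ≈ 1.0000, y* = 1.0000^0.3 ≈ 1.0000, c* = (1−0.15)·1.0000 ≈ 0.8500.
Golden rule sets MPK = n+g+δ: 0.3·k^(0.3−1) = 0.15, so k_gold = (0.3/0.15)^(1/0.7) ≈ 2.6918.
y_gold = 2.6918^0.3 ≈ 1.3459, c_gold = y_gold − 0.15·k_gold ≈ 0.9421.
Gain: Δc = 0.9421 − 0.8500 ≈ 0.0921.

Δc ≈ 0.092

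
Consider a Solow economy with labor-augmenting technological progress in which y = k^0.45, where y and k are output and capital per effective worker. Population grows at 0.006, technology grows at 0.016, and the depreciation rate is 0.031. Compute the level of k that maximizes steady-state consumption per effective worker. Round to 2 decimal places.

k_gold ≈ 48.86

The effective depreciation rate is n + g + δ = 0.006 + 0.016 + 0.031 = 0.053.
Setting f'(k) = n+g+δ gives 0.45·k^(0.45−1) = 0.053, hence k_gold = (0.45/0.053)^(1/0.55) ≈ 48.8625.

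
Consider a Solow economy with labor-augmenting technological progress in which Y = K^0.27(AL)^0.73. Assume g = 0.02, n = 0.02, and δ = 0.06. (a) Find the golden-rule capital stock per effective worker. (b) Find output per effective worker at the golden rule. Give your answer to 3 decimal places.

(a) k_gold ≈ 3.899; (b) y_gold ≈ 1.444

The effective depreciation rate is n + g + δ = 0.02 + 0.02 + 0.06 = 0.1.
Maximizing c = f(k) − (n+g+δ)·k gives f'(k) = n+g+δ, i.e. 0.27·k^(0.27−1) = 0.1, so k_gold = (0.27/0.1)^(1/0.73) ≈ 3.8986.
y_gold = 3.8986^0.27 ≈ 1.4439.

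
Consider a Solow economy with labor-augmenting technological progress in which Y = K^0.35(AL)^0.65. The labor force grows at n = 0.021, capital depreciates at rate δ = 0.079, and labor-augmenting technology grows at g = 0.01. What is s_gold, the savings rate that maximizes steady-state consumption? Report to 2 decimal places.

Capital per effective worker breaks even when investment replaces (n + g + δ)·k; here n + g + δ = 0.11.
At the golden rule MPK = n+g+δ, and in any Cobb-Douglas steady state s = (n+g+δ)·k/y = MPK·k/y = capital's share 0.35.

s_gold = 0.35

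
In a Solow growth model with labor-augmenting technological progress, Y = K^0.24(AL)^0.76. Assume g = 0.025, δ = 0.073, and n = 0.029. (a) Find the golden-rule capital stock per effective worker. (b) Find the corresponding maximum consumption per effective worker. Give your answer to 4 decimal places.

Capital per effective worker breaks even when investment replaces (n + g + δ)·k; here n + g + δ = 0.127.
Setting f'(k) = n+g+δ gives 0.24·k^(0.24−1) = 0.127, hence k_gold = (0.24/0.127)^(1/0.76) ≈ 2.3104.
y_gold = 2.3104^0.24 ≈ 1.2226; c_gold = y_gold − 0.127·k_gold ≈ 0.9292.

(a) k_gold ≈ 2.3104; (b) c_gold ≈ 0.9292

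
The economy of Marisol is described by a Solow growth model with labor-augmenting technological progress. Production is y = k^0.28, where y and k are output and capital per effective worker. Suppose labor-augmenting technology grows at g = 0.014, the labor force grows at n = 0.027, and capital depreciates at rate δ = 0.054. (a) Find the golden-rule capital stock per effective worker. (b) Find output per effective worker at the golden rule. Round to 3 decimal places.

(a) k_gold ≈ 4.487; (b) y_gold ≈ 1.523

n + g + δ = 0.027 + 0.014 + 0.054 = 0.095.
At the golden rule the marginal product of capital equals n+g+δ: 0.28·k^(0.28−1) = 0.095. Solving, k_gold = (0.28/0.095)^(1/0.72) ≈ 4.4874.
y_gold = 4.4874^0.28 ≈ 1.5225.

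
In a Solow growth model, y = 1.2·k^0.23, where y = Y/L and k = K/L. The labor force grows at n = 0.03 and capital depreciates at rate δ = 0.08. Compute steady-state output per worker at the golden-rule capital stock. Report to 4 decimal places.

y_gold ≈ 1.5795

n + δ = 0.03 + 0.08 = 0.11.
Setting f'(k) = n+δ gives 0.23·1.2·k^(0.23−1) = 0.11, hence k_gold = (0.23·1.2/0.11)^(1/0.77) ≈ 3.3026.
Output: y_gold = 1.2·k_gold^0.23 = 1.2·3.3026^0.23 ≈ 1.5795.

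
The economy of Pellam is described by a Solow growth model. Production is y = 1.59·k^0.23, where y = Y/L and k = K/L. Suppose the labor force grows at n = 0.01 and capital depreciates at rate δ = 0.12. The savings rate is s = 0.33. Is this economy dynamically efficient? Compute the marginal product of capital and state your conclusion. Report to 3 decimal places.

dynamically inefficient; MPK ≈ 0.091

n + δ = 0.01 + 0.12 = 0.13.
Steady-state k*: s·A·k^0.23 = 0.13·k gives k* = (0.33·1.59/0.13)^(1/0.77) ≈ 6.1231.
MPK = 0.23·1.59·6.1231^(-0.77) ≈ 0.0906.
MPK < n+δ = 0.13, so the economy is dynamically inefficient (over-saving).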